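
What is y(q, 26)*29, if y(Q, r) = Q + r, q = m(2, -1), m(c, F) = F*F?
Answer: 783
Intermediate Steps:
m(c, F) = F²
q = 1 (q = (-1)² = 1)
y(q, 26)*29 = (1 + 26)*29 = 27*29 = 783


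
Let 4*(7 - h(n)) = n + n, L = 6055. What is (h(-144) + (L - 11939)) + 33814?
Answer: 28009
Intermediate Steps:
h(n) = 7 - n/2 (h(n) = 7 - (n + n)/4 = 7 - n/2)
(h(-144) + (L - 11939)) + 33814 = ((7 - ½*(-144)) + (6055 - 11939)) + 33814 = ((7 + 72) - 5884) + 33814 = (79 - 5884) + 33814 = -5805 + 33814 = 28009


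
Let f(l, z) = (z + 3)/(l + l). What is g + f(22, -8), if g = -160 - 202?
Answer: -15933/44 ≈ -362.11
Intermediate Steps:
f(l, z) = (3 + z)/(2*l) (f(l, z) = (3 + z)/((2*l)) = (3 + z)*(1/(2*l)) = (3 + z)/(2*l))
g = -362
g + f(22, -8) = -362 + (½)*(3 - 8)/22 = -362 + (½)*(1/22)*(-5) = -362 - 5/44 = -15933/44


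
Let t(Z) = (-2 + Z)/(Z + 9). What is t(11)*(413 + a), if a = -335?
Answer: 351/10 ≈ 35.100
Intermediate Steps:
t(Z) = (-2 + Z)/(9 + Z)
t(11)*(413 + a) = ((-2 + 11)/(9 + 11))*(413 - 335) = (9/20)*78 = 351/10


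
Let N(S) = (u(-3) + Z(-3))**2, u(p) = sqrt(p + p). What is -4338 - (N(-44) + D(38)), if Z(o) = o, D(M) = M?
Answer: -4379 + 6*I*sqrt(6) ≈ -4379.0 + 14.697*I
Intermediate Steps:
u(p) = sqrt(2)*sqrt(p) (u(p) = sqrt(2*p) = sqrt(2)*sqrt(p))
N(S) = (-3 + I*sqrt(6))**2 (N(S) = (sqrt(2)*sqrt(-3) - 3)**2 = (sqrt(2)*(I*sqrt(3)) - 3)**2 = (I*sqrt(6) - 3)**2 = (-3 + I*sqrt(6))**2)
-4338 - (N(-44) + D(38)) = -4338 - ((3 - I*sqrt(6))**2 + 38) = -4338 - (38 + (3 - I*sqrt(6))**2) = -4338 + (-38 - (3 - I*sqrt(6))**2) = -4376 - (3 - I*sqrt(6))**2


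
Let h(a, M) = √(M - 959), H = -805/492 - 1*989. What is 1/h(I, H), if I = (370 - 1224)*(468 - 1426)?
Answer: -2*I*√117984183/959221 ≈ -0.022648*I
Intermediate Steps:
H = -487393/492 (H = -805*1/492 - 989 = -805/492 - 989 = -487393/492 ≈ -990.64)
I = 818132 (I = -854*(-958) = 818132)
h(a, M) = √(-959 + M)
1/h(I, H) = 1/(√(-959 - 487393/492)) = 1/(√(-959221/492)) = 1/(I*√117984183/246) = -2*I*√117984183/959221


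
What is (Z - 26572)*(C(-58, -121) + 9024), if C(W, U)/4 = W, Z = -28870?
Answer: -487446064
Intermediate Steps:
C(W, U) = 4*W
(Z - 26572)*(C(-58, -121) + 9024) = (-28870 - 26572)*(4*(-58) + 9024) = -55442*(-232 + 9024) = -55442*8792 = -487446064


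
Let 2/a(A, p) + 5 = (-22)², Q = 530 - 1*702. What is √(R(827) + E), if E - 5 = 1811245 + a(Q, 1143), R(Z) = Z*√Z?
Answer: √(415575012208 + 189747707*√827)/479 ≈ 1354.6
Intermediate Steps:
Q = -172 (Q = 530 - 702 = -172)
R(Z) = Z^(3/2)
a(A, p) = 2/479 (a(A, p) = 2/(-5 + (-22)²) = 2/(-5 + 484) = 2/479)
E = 867588752/479 (E = 5 + (1811245 + 2/479) = 5 + 867586357/479 = 867588752/479 ≈ 1.8113e+6)
√(R(827) + E) = √(827^(3/2) + 867588752/479) = √(827*√827 + 867588752/479) = √(867588752/479 + 827*√827)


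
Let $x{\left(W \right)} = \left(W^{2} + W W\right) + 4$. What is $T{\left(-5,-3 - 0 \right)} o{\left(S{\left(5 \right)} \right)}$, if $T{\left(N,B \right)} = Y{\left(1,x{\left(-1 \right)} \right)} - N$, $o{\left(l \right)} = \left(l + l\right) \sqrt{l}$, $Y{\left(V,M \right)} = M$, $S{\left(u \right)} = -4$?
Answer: $- 176 i \approx - 176.0 i$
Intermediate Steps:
$x{\left(W \right)} = 4 + 2 W^{2}$ ($x{\left(W \right)} = \left(W^{2} + W^{2}\right) + 4 = 2 W^{2} + 4 = 4 + 2 W^{2}$)
$o{\left(l \right)} = 2 l^{\frac{3}{2}}$ ($o{\left(l \right)} = 2 l \sqrt{l} = 2 l^{\frac{3}{2}}$)
$T{\left(N,B \right)} = 6 - N$ ($T{\left(N,B \right)} = \left(4 + 2 \left(-1\right)^{2}\right) - N = \left(4 + 2 \cdot 1\right) - N = \left(4 + 2\right) - N = 6 - N$)
$T{\left(-5,-3 - 0 \right)} o{\left(S{\left(5 \right)} \right)} = \left(6 - -5\right) 2 \left(-4\right)^{\frac{3}{2}} = \left(6 + 5\right) 2 \left(- 8 i\right) = 11 \left(- 16 i\right) = - 176 i$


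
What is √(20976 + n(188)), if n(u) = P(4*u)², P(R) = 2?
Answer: 2*√5245 ≈ 144.84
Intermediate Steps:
n(u) = 4 (n(u) = 2² = 4)
√(20976 + n(188)) = √(20976 + 4) = √20980 = 2*√5245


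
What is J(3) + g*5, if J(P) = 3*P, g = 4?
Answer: 29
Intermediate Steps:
J(3) + g*5 = 3*3 + 4*5 = 9 + 20 = 29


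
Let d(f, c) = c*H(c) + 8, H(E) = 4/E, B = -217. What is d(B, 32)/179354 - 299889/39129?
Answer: -8964303693/1169657111 ≈ -7.6640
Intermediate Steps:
d(f, c) = 12 (d(f, c) = c*(4/c) + 8 = 4 + 8 = 12)
d(B, 32)/179354 - 299889/39129 = 12/179354 - 299889/39129 = 12*(1/179354) - 299889*1/39129 = 6/89677 - 99963/13043 = -8964303693/1169657111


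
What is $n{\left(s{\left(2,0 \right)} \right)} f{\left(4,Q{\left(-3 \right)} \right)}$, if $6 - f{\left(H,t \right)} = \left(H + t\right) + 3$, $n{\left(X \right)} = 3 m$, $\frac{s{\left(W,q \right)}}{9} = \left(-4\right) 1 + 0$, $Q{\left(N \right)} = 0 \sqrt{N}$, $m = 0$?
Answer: $0$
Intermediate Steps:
$Q{\left(N \right)} = 0$
$s{\left(W,q \right)} = -36$ ($s{\left(W,q \right)} = 9 \left(\left(-4\right) 1 + 0\right) = 9 \left(-4 + 0\right) = 9 \left(-4\right) = -36$)
$n{\left(X \right)} = 0$ ($n{\left(X \right)} = 3 \cdot 0 = 0$)
$f{\left(H,t \right)} = 3 - H - t$ ($f{\left(H,t \right)} = 6 - \left(\left(H + t\right) + 3\right) = 6 - \left(3 + H + t\right) = 3 - H - t$)
$n{\left(s{\left(2,0 \right)} \right)} f{\left(4,Q{\left(-3 \right)} \right)} = 0 \left(3 - 4 - 0\right) = 0 \left(3 - 4 + 0\right) = 0 \left(-1\right) = 0$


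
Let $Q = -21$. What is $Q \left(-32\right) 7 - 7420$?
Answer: $-2716$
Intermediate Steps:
$Q \left(-32\right) 7 - 7420 = \left(-21\right) \left(-32\right) 7 - 7420 = 672 \cdot 7 - 7420 = 4704 - 7420 = -2716$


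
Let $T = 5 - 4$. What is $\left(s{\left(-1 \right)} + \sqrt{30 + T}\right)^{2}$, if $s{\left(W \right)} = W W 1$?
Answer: $\left(1 + \sqrt{31}\right)^{2} \approx 43.135$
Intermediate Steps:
$T = 1$ ($T = 5 - 4 = 1$)
$s{\left(W \right)} = W^{2}$ ($s{\left(W \right)} = W^{2} \cdot 1 = W^{2}$)
$\left(s{\left(-1 \right)} + \sqrt{30 + T}\right)^{2} = \left(\left(-1\right)^{2} + \sqrt{30 + 1}\right)^{2} = \left(1 + \sqrt{31}\right)^{2}$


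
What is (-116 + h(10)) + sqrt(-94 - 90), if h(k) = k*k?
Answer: -16 + 2*I*sqrt(46) ≈ -16.0 + 13.565*I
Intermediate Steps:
h(k) = k**2
(-116 + h(10)) + sqrt(-94 - 90) = (-116 + 10**2) + sqrt(-94 - 90) = (-116 + 100) + sqrt(-184) = -16 + 2*I*sqrt(46)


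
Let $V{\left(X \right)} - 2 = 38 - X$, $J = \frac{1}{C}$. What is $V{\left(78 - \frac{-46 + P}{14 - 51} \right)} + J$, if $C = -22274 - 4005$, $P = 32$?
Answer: $- \frac{36580405}{972323} \approx -37.622$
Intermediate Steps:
$C = -26279$ ($C = -22274 - 4005 = -26279$)
$J = - \frac{1}{26279}$ ($J = \frac{1}{-26279} = - \frac{1}{26279} \approx -3.8053 \cdot 10^{-5}$)
$V{\left(X \right)} = 40 - X$ ($V{\left(X \right)} = 2 - \left(-38 + X\right) = 40 - X$)
$V{\left(78 - \frac{-46 + P}{14 - 51} \right)} + J = \left(40 - \left(78 - \frac{-46 + 32}{14 - 51}\right)\right) - \frac{1}{26279} = \left(40 - \left(78 - - \frac{14}{14 - 51}\right)\right) - \frac{1}{26279} = \left(40 - \left(78 - - \frac{14}{-37}\right)\right) - \frac{1}{26279} = \left(40 - \left(78 - \left(-14\right) \left(- \frac{1}{37}\right)\right)\right) - \frac{1}{26279} = \left(40 - \left(78 - \frac{14}{37}\right)\right) - \frac{1}{26279} = \left(40 - \frac{2872}{37}\right) - \frac{1}{26279} = - \frac{1392}{37} - \frac{1}{26279} = - \frac{36580405}{972323}$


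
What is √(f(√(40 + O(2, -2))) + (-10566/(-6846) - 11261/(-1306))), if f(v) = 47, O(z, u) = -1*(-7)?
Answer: √126938875297234/1490146 ≈ 7.5608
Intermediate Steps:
O(z, u) = 7
√(f(√(40 + O(2, -2))) + (-10566/(-6846) - 11261/(-1306))) = √(47 + (-10566/(-6846) - 11261/(-1306))) = √(47 + (-10566*(-1/6846) - 11261*(-1/1306))) = √(47 + (1761/1141 + 11261/1306)) = √(47 + 15148667/1490146) = √(85185529/1490146) = √126938875297234/1490146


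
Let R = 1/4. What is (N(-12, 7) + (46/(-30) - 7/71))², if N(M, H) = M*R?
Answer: 24334489/1134225 ≈ 21.455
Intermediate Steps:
R = ¼ ≈ 0.25000
N(M, H) = M/4 (N(M, H) = M*(¼) = M/4)
(N(-12, 7) + (46/(-30) - 7/71))² = ((¼)*(-12) + (46/(-30) - 7/71))² = (-3 + (46*(-1/30) - 7*1/71))² = (-3 + (-23/15 - 7/71))² = (-3 - 1738/1065)² = (-4933/1065)² = 24334489/1134225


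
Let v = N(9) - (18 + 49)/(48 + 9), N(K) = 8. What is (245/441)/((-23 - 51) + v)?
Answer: -95/11487 ≈ -0.0082702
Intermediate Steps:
v = 389/57 (v = 8 - (18 + 49)/(48 + 9) = 8 - 67/57 = 389/57 ≈ 6.8246)
(245/441)/((-23 - 51) + v) = (245/441)/((-23 - 51) + 389/57) = (245*(1/441))/(-74 + 389/57) = (5/9)/(-3829/57) = -57/3829*5/9 = -95/11487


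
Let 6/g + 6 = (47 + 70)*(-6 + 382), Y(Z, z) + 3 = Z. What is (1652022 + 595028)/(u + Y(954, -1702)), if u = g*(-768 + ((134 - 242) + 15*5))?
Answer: 1647312355/697098 ≈ 2363.1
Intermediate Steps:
Y(Z, z) = -3 + Z
g = 1/7331 (g = 6/(-6 + (47 + 70)*(-6 + 382)) = 6/(-6 + 117*376) = 6/(-6 + 43992) = 6/43986 = 6*(1/43986) = 1/7331 ≈ 0.00013641)
u = -801/7331 (u = (-768 + ((134 - 242) + 15*5))/7331 = (-768 + (-108 + 75))/7331 = (-768 - 33)/7331 = (1/7331)*(-801) = -801/7331 ≈ -0.10926)
(1652022 + 595028)/(u + Y(954, -1702)) = (1652022 + 595028)/(-801/7331 + (-3 + 954)) = 2247050/(-801/7331 + 951) = 2247050/(6970980/7331) = 2247050*(7331/6970980) = 1647312355/697098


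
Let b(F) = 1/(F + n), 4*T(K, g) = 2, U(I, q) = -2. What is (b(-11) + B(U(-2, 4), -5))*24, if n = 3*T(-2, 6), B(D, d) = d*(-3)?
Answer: 6792/19 ≈ 357.47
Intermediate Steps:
T(K, g) = ½ (T(K, g) = (¼)*2 = ½)
B(D, d) = -3*d
n = 3/2 (n = 3*(½) = 3/2 ≈ 1.5000)
b(F) = 1/(3/2 + F) (b(F) = 1/(F + 3/2) = 1/(3/2 + F))
(b(-11) + B(U(-2, 4), -5))*24 = (2/(3 + 2*(-11)) - 3*(-5))*24 = (2/(3 - 22) + 15)*24 = (2/(-19) + 15)*24 = (2*(-1/19) + 15)*24 = (-2/19 + 15)*24 = (283/19)*24 = 6792/19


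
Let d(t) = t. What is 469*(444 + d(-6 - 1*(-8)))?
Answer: 209174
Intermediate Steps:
469*(444 + d(-6 - 1*(-8))) = 469*(444 + (-6 - 1*(-8))) = 469*(444 + (-6 + 8)) = 469*(444 + 2) = 469*446 = 209174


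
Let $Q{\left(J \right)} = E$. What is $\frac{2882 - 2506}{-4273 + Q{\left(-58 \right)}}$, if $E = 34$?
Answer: $- \frac{376}{4239} \approx -0.0887$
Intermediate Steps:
$Q{\left(J \right)} = 34$
$\frac{2882 - 2506}{-4273 + Q{\left(-58 \right)}} = \frac{2882 - 2506}{-4273 + 34} = \frac{376}{-4239} = 376 \left(- \frac{1}{4239}\right) = - \frac{376}{4239}$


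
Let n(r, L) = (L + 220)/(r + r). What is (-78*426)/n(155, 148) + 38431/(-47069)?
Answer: -60607106191/2165174 ≈ -27992.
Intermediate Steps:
n(r, L) = (220 + L)/(2*r) (n(r, L) = (220 + L)/((2*r)) = (220 + L)*(1/(2*r)) = (220 + L)/(2*r))
(-78*426)/n(155, 148) + 38431/(-47069) = (-78*426)/(((½)*(220 + 148)/155)) + 38431/(-47069) = -33228/((½)*(1/155)*368) + 38431*(-1/47069) = -33228/184/155 - 38431/47069 = -33228*155/184 - 38431/47069 = -1287585/46 - 38431/47069 = -60607106191/2165174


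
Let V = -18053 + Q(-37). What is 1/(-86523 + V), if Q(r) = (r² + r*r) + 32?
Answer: -1/101806 ≈ -9.8226e-6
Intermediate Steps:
Q(r) = 32 + 2*r² (Q(r) = (r² + r²) + 32 = 2*r² + 32 = 32 + 2*r²)
V = -15283 (V = -18053 + (32 + 2*(-37)²) = -18053 + (32 + 2*1369) = -18053 + (32 + 2738) = -18053 + 2770 = -15283)
1/(-86523 + V) = 1/(-86523 - 15283) = 1/(-101806) = -1/101806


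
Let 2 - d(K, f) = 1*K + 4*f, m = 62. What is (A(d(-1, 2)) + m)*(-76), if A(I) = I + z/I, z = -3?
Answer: -21888/5 ≈ -4377.6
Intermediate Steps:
d(K, f) = 2 - K - 4*f (d(K, f) = 2 - (1*K + 4*f) = 2 - (K + 4*f) = 2 + (-K - 4*f) = 2 - K - 4*f)
A(I) = I - 3/I
(A(d(-1, 2)) + m)*(-76) = (((2 - 1*(-1) - 4*2) - 3/(2 - 1*(-1) - 4*2)) + 62)*(-76) = (((2 + 1 - 8) - 3/(2 + 1 - 8)) + 62)*(-76) = ((-5 - 3/(-5)) + 62)*(-76) = ((-5 - 3*(-⅕)) + 62)*(-76) = ((-5 + ⅗) + 62)*(-76) = (-22/5 + 62)*(-76) = (288/5)*(-76) = -21888/5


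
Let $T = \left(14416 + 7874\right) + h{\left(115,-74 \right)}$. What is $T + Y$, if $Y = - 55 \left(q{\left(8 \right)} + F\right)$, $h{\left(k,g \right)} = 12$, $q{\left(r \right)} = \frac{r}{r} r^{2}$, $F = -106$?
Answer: $24612$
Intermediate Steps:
$q{\left(r \right)} = r^{2}$ ($q{\left(r \right)} = 1 r^{2} = r^{2}$)
$Y = 2310$ ($Y = - 55 \left(8^{2} - 106\right) = - 55 \left(64 - 106\right) = \left(-55\right) \left(-42\right) = 2310$)
$T = 22302$ ($T = \left(14416 + 7874\right) + 12 = 22290 + 12 = 22302$)
$T + Y = 22302 + 2310 = 24612$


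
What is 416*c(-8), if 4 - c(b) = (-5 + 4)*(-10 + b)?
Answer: -5824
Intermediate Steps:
c(b) = -6 + b (c(b) = 4 - (-5 + 4)*(-10 + b) = 4 - (-1)*(-10 + b) = 4 - (10 - b) = 4 + (-10 + b) = -6 + b)
416*c(-8) = 416*(-6 - 8) = 416*(-14) = -5824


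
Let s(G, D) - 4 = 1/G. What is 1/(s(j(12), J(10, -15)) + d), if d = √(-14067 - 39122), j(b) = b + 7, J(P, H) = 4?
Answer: 1463/19207158 - 361*I*√53189/19207158 ≈ 7.6169e-5 - 0.0043347*I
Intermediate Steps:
j(b) = 7 + b
s(G, D) = 4 + 1/G
d = I*√53189 (d = √(-53189) = I*√53189 ≈ 230.63*I)
1/(s(j(12), J(10, -15)) + d) = 1/((4 + 1/(7 + 12)) + I*√53189) = 1/((4 + 1/19) + I*√53189) = 1/(77/19 + I*√53189)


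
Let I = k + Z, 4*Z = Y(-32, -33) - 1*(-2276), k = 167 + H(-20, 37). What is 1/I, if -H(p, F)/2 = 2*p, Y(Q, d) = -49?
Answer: 4/3215 ≈ 0.0012442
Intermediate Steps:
H(p, F) = -4*p
k = 247 (k = 167 - 4*(-20) = 167 + 80 = 247)
Z = 2227/4 (Z = (-49 - 1*(-2276))/4 = (-49 + 2276)/4 = (¼)*2227 = 2227/4 ≈ 556.75)
I = 3215/4 (I = 247 + 2227/4 = 3215/4 ≈ 803.75)
1/I = 1/(3215/4) = 4/3215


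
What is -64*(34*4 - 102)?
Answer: -2176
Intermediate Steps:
-64*(34*4 - 102) = -64*(136 - 102) = -64*34 = -2176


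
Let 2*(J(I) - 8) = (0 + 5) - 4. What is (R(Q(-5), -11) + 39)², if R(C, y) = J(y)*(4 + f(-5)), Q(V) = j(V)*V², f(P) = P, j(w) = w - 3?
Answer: 3721/4 ≈ 930.25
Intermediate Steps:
j(w) = -3 + w
J(I) = 17/2 (J(I) = 8 + ((0 + 5) - 4)/2 = 8 + (5 - 4)/2 = 8 + (½)*1 = 8 + ½ = 17/2)
Q(V) = V²*(-3 + V) (Q(V) = (-3 + V)*V² = V²*(-3 + V))
R(C, y) = -17/2 (R(C, y) = 17*(4 - 5)/2 = (17/2)*(-1) = -17/2)
(R(Q(-5), -11) + 39)² = (-17/2 + 39)² = (61/2)² = 3721/4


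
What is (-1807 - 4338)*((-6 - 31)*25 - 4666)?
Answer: 34356695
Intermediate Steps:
(-1807 - 4338)*((-6 - 31)*25 - 4666) = -6145*(-37*25 - 4666) = -6145*(-925 - 4666) = -6145*(-5591) = 34356695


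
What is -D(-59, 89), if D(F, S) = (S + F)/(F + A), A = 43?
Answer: 15/8 ≈ 1.8750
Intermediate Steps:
D(F, S) = (F + S)/(43 + F) (D(F, S) = (S + F)/(F + 43) = (F + S)/(43 + F))
-D(-59, 89) = -(-59 + 89)/(43 - 59) = -30/(-16) = -(-1)*30/16 = -1*(-15/8) = 15/8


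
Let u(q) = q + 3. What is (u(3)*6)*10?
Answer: 360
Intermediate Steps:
u(q) = 3 + q
(u(3)*6)*10 = ((3 + 3)*6)*10 = (6*6)*10 = 36*10 = 360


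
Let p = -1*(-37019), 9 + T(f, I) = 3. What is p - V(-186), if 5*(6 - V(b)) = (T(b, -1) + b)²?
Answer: 221929/5 ≈ 44386.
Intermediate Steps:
T(f, I) = -6 (T(f, I) = -9 + 3 = -6)
V(b) = 6 - (-6 + b)²/5
p = 37019
p - V(-186) = 37019 - (6 - (-6 - 186)²/5) = 37019 - (6 - ⅕*(-192)²) = 37019 - (6 - ⅕*36864) = 37019 - (6 - 36864/5) = 37019 - 1*(-36834/5) = 37019 + 36834/5 = 221929/5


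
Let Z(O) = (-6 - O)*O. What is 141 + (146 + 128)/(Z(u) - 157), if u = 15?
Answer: 33139/236 ≈ 140.42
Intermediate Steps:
Z(O) = O*(-6 - O)
141 + (146 + 128)/(Z(u) - 157) = 141 + (146 + 128)/(-1*15*(6 + 15) - 157) = 141 + 274/(-1*15*21 - 157) = 141 + 274/(-315 - 157) = 141 + 274/(-472) = 141 + 274*(-1/472) = 141 - 137/236 = 33139/236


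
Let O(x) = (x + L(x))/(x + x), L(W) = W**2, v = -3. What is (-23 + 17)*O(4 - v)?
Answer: -24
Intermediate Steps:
O(x) = (x + x**2)/(2*x) (O(x) = (x + x**2)/(x + x) = (x + x**2)/((2*x)) = (x + x**2)*(1/(2*x)) = (x + x**2)/(2*x))
(-23 + 17)*O(4 - v) = (-23 + 17)*(1/2 + (4 - 1*(-3))/2) = -6*(1/2 + (4 + 3)/2) = -6*(1/2 + (1/2)*7) = -6*(1/2 + 7/2) = -6*4 = -24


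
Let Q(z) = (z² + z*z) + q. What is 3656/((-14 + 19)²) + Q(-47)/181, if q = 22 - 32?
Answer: 771936/4525 ≈ 170.59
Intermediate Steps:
q = -10
Q(z) = -10 + 2*z² (Q(z) = (z² + z*z) - 10 = (z² + z²) - 10 = 2*z² - 10 = -10 + 2*z²)
3656/((-14 + 19)²) + Q(-47)/181 = 3656/((-14 + 19)²) + (-10 + 2*(-47)²)/181 = 3656/(5²) + (-10 + 2*2209)*(1/181) = 3656/25 + (-10 + 4418)*(1/181) = 3656*(1/25) + 4408*(1/181) = 3656/25 + 4408/181 = 771936/4525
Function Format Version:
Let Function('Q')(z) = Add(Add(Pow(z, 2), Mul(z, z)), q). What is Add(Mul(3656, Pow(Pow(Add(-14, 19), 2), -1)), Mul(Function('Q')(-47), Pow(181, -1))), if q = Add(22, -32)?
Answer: Rational(771936, 4525) ≈ 170.59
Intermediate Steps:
q = -10
Function('Q')(z) = Add(-10, Mul(2, Pow(z, 2))) (Function('Q')(z) = Add(Add(Pow(z, 2), Mul(z, z)), -10) = Add(Add(Pow(z, 2), Pow(z, 2)), -10) = Add(Mul(2, Pow(z, 2)), -10) = Add(-10, Mul(2, Pow(z, 2))))
Add(Mul(3656, Pow(Pow(Add(-14, 19), 2), -1)), Mul(Function('Q')(-47), Pow(181, -1))) = Add(Mul(3656, Pow(Pow(Add(-14, 19), 2), -1)), Mul(Add(-10, Mul(2, Pow(-47, 2))), Pow(181, -1))) = Add(Mul(3656, Pow(Pow(5, 2), -1)), Mul(Add(-10, Mul(2, 2209)), Rational(1, 181))) = Add(Mul(3656, Pow(25, -1)), Mul(Add(-10, 4418), Rational(1, 181))) = Add(Mul(3656, Rational(1, 25)), Mul(4408, Rational(1, 181))) = Add(Rational(3656, 25), Rational(4408, 181)) = Rational(771936, 4525)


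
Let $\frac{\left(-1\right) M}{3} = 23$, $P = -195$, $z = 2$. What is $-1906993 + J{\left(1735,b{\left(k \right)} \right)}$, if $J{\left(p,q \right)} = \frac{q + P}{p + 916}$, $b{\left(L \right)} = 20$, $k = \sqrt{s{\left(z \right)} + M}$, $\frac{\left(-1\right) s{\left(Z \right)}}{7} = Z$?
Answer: $- \frac{5055438618}{2651} \approx -1.907 \cdot 10^{6}$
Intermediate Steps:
$M = -69$ ($M = \left(-3\right) 23 = -69$)
$s{\left(Z \right)} = - 7 Z$
$k = i \sqrt{83}$ ($k = \sqrt{\left(-7\right) 2 - 69} = \sqrt{-14 - 69} = \sqrt{-83} = i \sqrt{83} \approx 9.1104 i$)
$J{\left(p,q \right)} = \frac{-195 + q}{916 + p}$ ($J{\left(p,q \right)} = \frac{q - 195}{p + 916} = \frac{-195 + q}{916 + p}$)
$-1906993 + J{\left(1735,b{\left(k \right)} \right)} = -1906993 + \frac{-195 + 20}{916 + 1735} = -1906993 + \frac{1}{2651} \left(-175\right) = -1906993 - \frac{175}{2651} = - \frac{5055438618}{2651}$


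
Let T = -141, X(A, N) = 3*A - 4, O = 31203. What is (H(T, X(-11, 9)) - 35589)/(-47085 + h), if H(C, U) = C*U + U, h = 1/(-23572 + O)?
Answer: 232051079/359305634 ≈ 0.64583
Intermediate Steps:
h = 1/7631 (h = 1/(-23572 + 31203) = 1/7631 ≈ 0.00013104)
X(A, N) = -4 + 3*A
H(C, U) = U + C*U
(H(T, X(-11, 9)) - 35589)/(-47085 + h) = ((-4 + 3*(-11))*(1 - 141) - 35589)/(-47085 + 1/7631) = ((-4 - 33)*(-140) - 35589)/(-359305634/7631) = (-37*(-140) - 35589)*(-7631/359305634) = (5180 - 35589)*(-7631/359305634) = -30409*(-7631/359305634) = 232051079/359305634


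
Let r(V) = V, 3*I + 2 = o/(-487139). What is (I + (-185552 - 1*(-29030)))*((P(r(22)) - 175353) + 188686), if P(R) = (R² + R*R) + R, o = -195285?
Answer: -3276310204423441/1461417 ≈ -2.2419e+9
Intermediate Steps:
I = -778993/1461417 (I = -⅔ + (-195285/(-487139))/3 = -⅔ + (-195285*(-1/487139))/3 = -⅔ + (⅓)*(195285/487139) = -⅔ + 65095/487139 = -778993/1461417 ≈ -0.53304)
P(R) = R + 2*R² (P(R) = (R² + R²) + R = 2*R² + R = R + 2*R²)
(I + (-185552 - 1*(-29030)))*((P(r(22)) - 175353) + 188686) = (-778993/1461417 + (-185552 - 1*(-29030)))*((22*(1 + 2*22) - 175353) + 188686) = (-778993/1461417 + (-185552 + 29030))*((22*(1 + 44) - 175353) + 188686) = (-778993/1461417 - 156522)*((22*45 - 175353) + 188686) = -228744690667*((990 - 175353) + 188686)/1461417 = -228744690667*(-174363 + 188686)/1461417 = -228744690667/1461417*14323 = -3276310204423441/1461417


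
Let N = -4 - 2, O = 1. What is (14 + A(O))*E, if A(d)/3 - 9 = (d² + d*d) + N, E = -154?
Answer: -4466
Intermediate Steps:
N = -6
A(d) = 9 + 6*d² (A(d) = 27 + 3*((d² + d*d) - 6) = 27 + 3*((d² + d²) - 6) = 27 + 3*(2*d² - 6) = 27 + 3*(-6 + 2*d²) = 27 + (-18 + 6*d²) = 9 + 6*d²)
(14 + A(O))*E = (14 + (9 + 6*1²))*(-154) = (14 + (9 + 6*1))*(-154) = (14 + (9 + 6))*(-154) = (14 + 15)*(-154) = 29*(-154) = -4466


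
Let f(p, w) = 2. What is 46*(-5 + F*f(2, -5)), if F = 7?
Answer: 414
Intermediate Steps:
46*(-5 + F*f(2, -5)) = 46*(-5 + 7*2) = 46*(-5 + 14) = 46*9 = 414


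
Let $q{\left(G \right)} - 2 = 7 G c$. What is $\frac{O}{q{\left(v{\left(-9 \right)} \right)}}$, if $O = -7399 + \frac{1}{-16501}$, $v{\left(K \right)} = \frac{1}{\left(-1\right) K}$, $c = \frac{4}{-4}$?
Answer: $- \frac{1098818100}{181511} \approx -6053.7$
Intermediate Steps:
$c = -1$ ($c = 4 \left(- \frac{1}{4}\right) = -1$)
$v{\left(K \right)} = - \frac{1}{K}$
$q{\left(G \right)} = 2 - 7 G$ ($q{\left(G \right)} = 2 + 7 G \left(-1\right) = 2 - 7 G$)
$O = - \frac{122090900}{16501}$ ($O = -7399 - \frac{1}{16501} = - \frac{122090900}{16501} \approx -7399.0$)
$\frac{O}{q{\left(v{\left(-9 \right)} \right)}} = - \frac{122090900}{16501 \left(2 - 7 \left(- \frac{1}{-9}\right)\right)} = - \frac{122090900}{16501 \left(2 - 7 \left(\left(-1\right) \left(- \frac{1}{9}\right)\right)\right)} = - \frac{122090900}{16501 \left(2 - \frac{7}{9}\right)} = - \frac{122090900}{16501 \cdot \frac{11}{9}} = \left(- \frac{122090900}{16501}\right) \frac{9}{11} = - \frac{1098818100}{181511}$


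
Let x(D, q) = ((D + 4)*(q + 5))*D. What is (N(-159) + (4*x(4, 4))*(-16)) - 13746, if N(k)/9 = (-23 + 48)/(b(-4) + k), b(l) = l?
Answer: -5245239/163 ≈ -32179.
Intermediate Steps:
x(D, q) = D*(4 + D)*(5 + q) (x(D, q) = ((4 + D)*(5 + q))*D = D*(4 + D)*(5 + q))
N(k) = 225/(-4 + k) (N(k) = 9*((-23 + 48)/(-4 + k)) = 9*(25/(-4 + k)) = 225/(-4 + k))
(N(-159) + (4*x(4, 4))*(-16)) - 13746 = (225/(-4 - 159) + (4*(4*(20 + 4*4 + 5*4 + 4*4)))*(-16)) - 13746 = (225/(-163) + (4*(4*(20 + 16 + 20 + 16)))*(-16)) - 13746 = (225*(-1/163) + (4*(4*72))*(-16)) - 13746 = (-225/163 + (4*288)*(-16)) - 13746 = (-225/163 + 1152*(-16)) - 13746 = (-225/163 - 18432) - 13746 = -3004641/163 - 13746 = -5245239/163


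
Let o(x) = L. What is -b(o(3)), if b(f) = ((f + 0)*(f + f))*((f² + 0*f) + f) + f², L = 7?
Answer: -5537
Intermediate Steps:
o(x) = 7
b(f) = f² + 2*f²*(f + f²) (b(f) = (f*(2*f))*((f² + 0) + f) + f² = (2*f²)*(f² + f) + f² = (2*f²)*(f + f²) + f² = 2*f²*(f + f²) + f² = f² + 2*f²*(f + f²))
-b(o(3)) = -7²*(1 + 2*7 + 2*7²) = -49*(1 + 14 + 2*49) = -49*(1 + 14 + 98) = -49*113 = -1*5537 = -5537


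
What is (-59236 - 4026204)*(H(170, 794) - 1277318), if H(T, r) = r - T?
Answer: 5215856735360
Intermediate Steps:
(-59236 - 4026204)*(H(170, 794) - 1277318) = (-59236 - 4026204)*((794 - 1*170) - 1277318) = -4085440*((794 - 170) - 1277318) = -4085440*(624 - 1277318) = -4085440*(-1276694) = 5215856735360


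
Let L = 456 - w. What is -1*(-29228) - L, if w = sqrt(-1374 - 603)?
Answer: 28772 + I*sqrt(1977) ≈ 28772.0 + 44.463*I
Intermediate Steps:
w = I*sqrt(1977) (w = sqrt(-1977) = I*sqrt(1977) ≈ 44.463*I)
L = 456 - I*sqrt(1977) ≈ 456.0 - 44.463*I
-1*(-29228) - L = -1*(-29228) - (456 - I*sqrt(1977)) = 29228 + (-456 + I*sqrt(1977)) = 28772 + I*sqrt(1977)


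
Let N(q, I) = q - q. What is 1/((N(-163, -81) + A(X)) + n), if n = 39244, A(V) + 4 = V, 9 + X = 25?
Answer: 1/39256 ≈ 2.5474e-5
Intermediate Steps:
N(q, I) = 0
X = 16 (X = -9 + 25 = 16)
A(V) = -4 + V
1/((N(-163, -81) + A(X)) + n) = 1/((0 + (-4 + 16)) + 39244) = 1/((0 + 12) + 39244) = 1/(12 + 39244) = 1/39256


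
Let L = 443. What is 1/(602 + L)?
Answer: 1/1045 ≈ 0.00095694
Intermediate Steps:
1/(602 + L) = 1/(602 + 443) = 1/1045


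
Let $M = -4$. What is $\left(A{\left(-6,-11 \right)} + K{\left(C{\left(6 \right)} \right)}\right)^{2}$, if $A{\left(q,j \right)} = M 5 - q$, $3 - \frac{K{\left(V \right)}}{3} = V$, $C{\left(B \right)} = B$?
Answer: $529$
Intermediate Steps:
$K{\left(V \right)} = 9 - 3 V$
$A{\left(q,j \right)} = -20 - q$ ($A{\left(q,j \right)} = \left(-4\right) 5 - q = -20 - q$)
$\left(A{\left(-6,-11 \right)} + K{\left(C{\left(6 \right)} \right)}\right)^{2} = \left(\left(-20 - -6\right) + \left(9 - 18\right)\right)^{2} = \left(\left(-20 + 6\right) + \left(9 - 18\right)\right)^{2} = \left(-14 - 9\right)^{2} = \left(-23\right)^{2} = 529$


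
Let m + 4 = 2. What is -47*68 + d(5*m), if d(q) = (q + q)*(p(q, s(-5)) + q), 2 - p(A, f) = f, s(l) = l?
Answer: -3136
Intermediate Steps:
m = -2 (m = -4 + 2 = -2)
p(A, f) = 2 - f
d(q) = 2*q*(7 + q) (d(q) = (q + q)*((2 - 1*(-5)) + q) = (2*q)*((2 + 5) + q) = (2*q)*(7 + q) = 2*q*(7 + q))
-47*68 + d(5*m) = -47*68 + 2*(5*(-2))*(7 + 5*(-2)) = -3196 + 2*(-10)*(7 - 10) = -3196 + 2*(-10)*(-3) = -3196 + 60 = -3136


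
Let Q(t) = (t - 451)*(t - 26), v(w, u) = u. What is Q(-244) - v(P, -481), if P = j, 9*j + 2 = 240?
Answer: 188131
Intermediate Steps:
j = 238/9 (j = -2/9 + (⅑)*240 = -2/9 + 80/3 = 238/9 ≈ 26.444)
P = 238/9 ≈ 26.444
Q(t) = (-451 + t)*(-26 + t)
Q(-244) - v(P, -481) = (11726 + (-244)² - 477*(-244)) - 1*(-481) = (11726 + 59536 + 116388) + 481 = 187650 + 481 = 188131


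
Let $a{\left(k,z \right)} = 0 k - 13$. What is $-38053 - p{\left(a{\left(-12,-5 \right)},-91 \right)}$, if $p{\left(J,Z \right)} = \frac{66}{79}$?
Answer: $- \frac{3006253}{79} \approx -38054.0$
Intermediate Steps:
$a{\left(k,z \right)} = -13$ ($a{\left(k,z \right)} = 0 - 13 = -13$)
$p{\left(J,Z \right)} = \frac{66}{79}$ ($p{\left(J,Z \right)} = 66 \cdot \frac{1}{79} = \frac{66}{79}$)
$-38053 - p{\left(a{\left(-12,-5 \right)},-91 \right)} = -38053 - \frac{66}{79} = - \frac{3006253}{79}$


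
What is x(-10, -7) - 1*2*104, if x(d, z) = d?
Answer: -218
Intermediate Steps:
x(-10, -7) - 1*2*104 = -10 - 1*2*104 = -10 - 2*104 = -10 - 208 = -218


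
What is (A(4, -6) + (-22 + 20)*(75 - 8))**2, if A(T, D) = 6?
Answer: 16384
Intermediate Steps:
(A(4, -6) + (-22 + 20)*(75 - 8))**2 = (6 + (-22 + 20)*(75 - 8))**2 = (6 - 2*67)**2 = (6 - 134)**2 = (-128)**2 = 16384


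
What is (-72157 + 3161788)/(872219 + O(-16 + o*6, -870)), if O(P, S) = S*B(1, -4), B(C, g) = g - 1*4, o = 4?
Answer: 3089631/879179 ≈ 3.5142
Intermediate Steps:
B(C, g) = -4 + g (B(C, g) = g - 4 = -4 + g)
O(P, S) = -8*S (O(P, S) = S*(-4 - 4) = S*(-8) = -8*S)
(-72157 + 3161788)/(872219 + O(-16 + o*6, -870)) = (-72157 + 3161788)/(872219 - 8*(-870)) = 3089631/(872219 + 6960) = 3089631/879179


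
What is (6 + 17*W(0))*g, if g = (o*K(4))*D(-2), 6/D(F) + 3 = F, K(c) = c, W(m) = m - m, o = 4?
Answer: -576/5 ≈ -115.20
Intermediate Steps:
W(m) = 0
D(F) = 6/(-3 + F)
g = -96/5 (g = (4*4)*(6/(-3 - 2)) = 16*(6/(-5)) = 16*(6*(-1/5)) = 16*(-6/5) = -96/5 ≈ -19.200)
(6 + 17*W(0))*g = (6 + 17*0)*(-96/5) = (6 + 0)*(-96/5) = 6*(-96/5) = -576/5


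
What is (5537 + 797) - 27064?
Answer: -20730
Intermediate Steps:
(5537 + 797) - 27064 = 6334 - 27064 = -20730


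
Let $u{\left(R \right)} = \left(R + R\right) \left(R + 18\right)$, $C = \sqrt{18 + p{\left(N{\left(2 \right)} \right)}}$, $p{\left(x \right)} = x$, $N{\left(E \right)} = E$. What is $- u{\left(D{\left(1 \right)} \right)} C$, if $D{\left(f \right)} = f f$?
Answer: $- 76 \sqrt{5} \approx -169.94$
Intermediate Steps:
$D{\left(f \right)} = f^{2}$
$C = 2 \sqrt{5}$ ($C = \sqrt{18 + 2} = \sqrt{20} = 2 \sqrt{5} \approx 4.4721$)
$u{\left(R \right)} = 2 R \left(18 + R\right)$
$- u{\left(D{\left(1 \right)} \right)} C = - 2 \cdot 1^{2} \left(18 + 1^{2}\right) 2 \sqrt{5} = - 2 \cdot 1 \left(18 + 1\right) 2 \sqrt{5} = - 2 \cdot 1 \cdot 19 \cdot 2 \sqrt{5} = - 38 \cdot 2 \sqrt{5} = - 76 \sqrt{5}$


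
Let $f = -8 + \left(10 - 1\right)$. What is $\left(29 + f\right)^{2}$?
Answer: $900$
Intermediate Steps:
$f = 1$ ($f = -8 + \left(10 - 1\right) = -8 + 9 = 1$)
$\left(29 + f\right)^{2} = \left(29 + 1\right)^{2} = 30^{2} = 900$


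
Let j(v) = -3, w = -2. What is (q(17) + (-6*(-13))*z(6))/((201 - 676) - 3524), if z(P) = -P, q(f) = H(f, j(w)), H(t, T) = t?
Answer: 451/3999 ≈ 0.11278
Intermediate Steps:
q(f) = f
(q(17) + (-6*(-13))*z(6))/((201 - 676) - 3524) = (17 + (-6*(-13))*(-1*6))/((201 - 676) - 3524) = (17 + 78*(-6))/(-475 - 3524) = (17 - 468)/(-3999) = -451*(-1/3999) = 451/3999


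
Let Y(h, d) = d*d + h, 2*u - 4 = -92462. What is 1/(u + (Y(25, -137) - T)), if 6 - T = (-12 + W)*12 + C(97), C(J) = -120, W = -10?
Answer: -1/27825 ≈ -3.5939e-5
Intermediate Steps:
u = -46229 (u = 2 + (½)*(-92462) = 2 - 46231 = -46229)
T = 390 (T = 6 - ((-12 - 10)*12 - 120) = 6 - (-22*12 - 120) = 6 - (-264 - 120) = 6 - 1*(-384) = 6 + 384 = 390)
Y(h, d) = h + d² (Y(h, d) = d² + h = h + d²)
1/(u + (Y(25, -137) - T)) = 1/(-46229 + ((25 + (-137)²) - 1*390)) = 1/(-46229 + ((25 + 18769) - 390)) = 1/(-46229 + (18794 - 390)) = 1/(-46229 + 18404) = 1/(-27825) = -1/27825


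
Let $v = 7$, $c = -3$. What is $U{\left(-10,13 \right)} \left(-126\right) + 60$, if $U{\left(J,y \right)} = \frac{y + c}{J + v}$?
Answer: $480$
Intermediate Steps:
$U{\left(J,y \right)} = \frac{-3 + y}{7 + J}$ ($U{\left(J,y \right)} = \frac{y - 3}{J + 7} = \frac{-3 + y}{7 + J}$)
$U{\left(-10,13 \right)} \left(-126\right) + 60 = \frac{-3 + 13}{7 - 10} \left(-126\right) + 60 = \frac{1}{-3} \cdot 10 \left(-126\right) + 60 = \left(- \frac{1}{3}\right) 10 \left(-126\right) + 60 = \left(- \frac{10}{3}\right) \left(-126\right) + 60 = 420 + 60 = 480$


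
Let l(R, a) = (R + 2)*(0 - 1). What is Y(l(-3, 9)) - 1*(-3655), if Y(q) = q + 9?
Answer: 3665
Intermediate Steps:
l(R, a) = -2 - R (l(R, a) = (2 + R)*(-1) = -2 - R)
Y(q) = 9 + q
Y(l(-3, 9)) - 1*(-3655) = (9 + (-2 - 1*(-3))) - 1*(-3655) = (9 + (-2 + 3)) + 3655 = (9 + 1) + 3655 = 10 + 3655 = 3665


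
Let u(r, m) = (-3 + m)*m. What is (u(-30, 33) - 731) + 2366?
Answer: 2625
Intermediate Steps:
u(r, m) = m*(-3 + m)
(u(-30, 33) - 731) + 2366 = (33*(-3 + 33) - 731) + 2366 = (33*30 - 731) + 2366 = (990 - 731) + 2366 = 259 + 2366 = 2625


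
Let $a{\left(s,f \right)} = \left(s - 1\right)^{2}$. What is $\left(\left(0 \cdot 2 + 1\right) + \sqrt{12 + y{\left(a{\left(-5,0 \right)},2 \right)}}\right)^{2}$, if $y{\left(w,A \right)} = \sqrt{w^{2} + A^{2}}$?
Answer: $\left(1 + \sqrt{2} \sqrt{6 + 5 \sqrt{13}}\right)^{2} \approx 62.92$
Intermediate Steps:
$a{\left(s,f \right)} = \left(-1 + s\right)^{2}$
$y{\left(w,A \right)} = \sqrt{A^{2} + w^{2}}$
$\left(\left(0 \cdot 2 + 1\right) + \sqrt{12 + y{\left(a{\left(-5,0 \right)},2 \right)}}\right)^{2} = \left(\left(0 \cdot 2 + 1\right) + \sqrt{12 + \sqrt{2^{2} + \left(\left(-1 - 5\right)^{2}\right)^{2}}}\right)^{2} = \left(\left(0 + 1\right) + \sqrt{12 + \sqrt{4 + \left(\left(-6\right)^{2}\right)^{2}}}\right)^{2} = \left(1 + \sqrt{12 + \sqrt{4 + 36^{2}}}\right)^{2} = \left(1 + \sqrt{12 + \sqrt{4 + 1296}}\right)^{2} = \left(1 + \sqrt{12 + \sqrt{1300}}\right)^{2} = \left(1 + \sqrt{12 + 10 \sqrt{13}}\right)^{2}$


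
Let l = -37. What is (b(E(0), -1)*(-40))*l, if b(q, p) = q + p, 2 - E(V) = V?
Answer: 1480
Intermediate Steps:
E(V) = 2 - V
b(q, p) = p + q
(b(E(0), -1)*(-40))*l = ((-1 + (2 - 1*0))*(-40))*(-37) = ((-1 + (2 + 0))*(-40))*(-37) = ((-1 + 2)*(-40))*(-37) = (1*(-40))*(-37) = -40*(-37) = 1480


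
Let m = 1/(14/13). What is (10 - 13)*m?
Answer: -39/14 ≈ -2.7857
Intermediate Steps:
m = 13/14 (m = 1/(14*(1/13)) = 1/(14/13) = 13/14 ≈ 0.92857)
(10 - 13)*m = (10 - 13)*(13/14) = -3*13/14 = -39/14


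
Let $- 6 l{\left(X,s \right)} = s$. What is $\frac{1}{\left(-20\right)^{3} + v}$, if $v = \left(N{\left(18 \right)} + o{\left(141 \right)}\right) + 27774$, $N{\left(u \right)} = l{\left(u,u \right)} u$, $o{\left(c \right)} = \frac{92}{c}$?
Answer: $\frac{141}{2780612} \approx 5.0708 \cdot 10^{-5}$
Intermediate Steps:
$l{\left(X,s \right)} = - \frac{s}{6}$
$N{\left(u \right)} = - \frac{u^{2}}{6}$ ($N{\left(u \right)} = - \frac{u}{6} u = - \frac{u^{2}}{6}$)
$v = \frac{3908612}{141}$ ($v = \left(- \frac{18^{2}}{6} + \frac{92}{141}\right) + 27774 = \left(\left(- \frac{1}{6}\right) 324 + 92 \cdot \frac{1}{141}\right) + 27774 = \left(-54 + \frac{92}{141}\right) + 27774 = - \frac{7522}{141} + 27774 = \frac{3908612}{141} \approx 27721.0$)
$\frac{1}{\left(-20\right)^{3} + v} = \frac{1}{\left(-20\right)^{3} + \frac{3908612}{141}} = \frac{1}{-8000 + \frac{3908612}{141}} = \frac{1}{\frac{2780612}{141}} = \frac{141}{2780612}$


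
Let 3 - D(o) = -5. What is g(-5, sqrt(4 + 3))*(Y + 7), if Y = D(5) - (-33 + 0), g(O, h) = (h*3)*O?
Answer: -720*sqrt(7) ≈ -1904.9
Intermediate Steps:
D(o) = 8 (D(o) = 3 - 1*(-5) = 3 + 5 = 8)
g(O, h) = 3*O*h (g(O, h) = (3*h)*O = 3*O*h)
Y = 41 (Y = 8 - (-33 + 0) = 8 - 1*(-33) = 8 + 33 = 41)
g(-5, sqrt(4 + 3))*(Y + 7) = (3*(-5)*sqrt(4 + 3))*(41 + 7) = (3*(-5)*sqrt(7))*48 = -15*sqrt(7)*48 = -720*sqrt(7)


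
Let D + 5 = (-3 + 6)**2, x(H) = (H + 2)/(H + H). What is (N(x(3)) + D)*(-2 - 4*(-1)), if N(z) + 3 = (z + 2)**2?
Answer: 325/18 ≈ 18.056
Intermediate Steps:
x(H) = (2 + H)/(2*H) (x(H) = (2 + H)/((2*H)) = (2 + H)*(1/(2*H)) = (2 + H)/(2*H))
N(z) = -3 + (2 + z)**2 (N(z) = -3 + (z + 2)**2 = -3 + (2 + z)**2)
D = 4 (D = -5 + (-3 + 6)**2 = -5 + 3**2 = -5 + 9 = 4)
(N(x(3)) + D)*(-2 - 4*(-1)) = ((-3 + (2 + (1/2)*(2 + 3)/3)**2) + 4)*(-2 - 4*(-1)) = ((-3 + (2 + (1/2)*(1/3)*5)**2) + 4)*(-2 + 4) = ((-3 + (2 + 5/6)**2) + 4)*2 = ((-3 + (17/6)**2) + 4)*2 = ((-3 + 289/36) + 4)*2 = (181/36 + 4)*2 = (325/36)*2 = 325/18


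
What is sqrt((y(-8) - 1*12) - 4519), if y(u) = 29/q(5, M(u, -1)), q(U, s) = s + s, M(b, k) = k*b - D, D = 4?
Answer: I*sqrt(72438)/4 ≈ 67.286*I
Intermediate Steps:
M(b, k) = -4 + b*k (M(b, k) = k*b - 1*4 = b*k - 4 = -4 + b*k)
q(U, s) = 2*s
y(u) = 29/(-8 - 2*u) (y(u) = 29/((2*(-4 + u*(-1)))) = 29/((2*(-4 - u))) = 29/(-8 - 2*u))
sqrt((y(-8) - 1*12) - 4519) = sqrt((29/(2*(-4 - 1*(-8))) - 1*12) - 4519) = sqrt((29/(2*(-4 + 8)) - 12) - 4519) = sqrt(((29/2)/4 - 12) - 4519) = sqrt(((29/2)*(1/4) - 12) - 4519) = sqrt((29/8 - 12) - 4519) = sqrt(-67/8 - 4519) = sqrt(-36219/8) = I*sqrt(72438)/4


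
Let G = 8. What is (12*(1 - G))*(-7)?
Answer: 588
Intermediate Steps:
(12*(1 - G))*(-7) = (12*(1 - 1*8))*(-7) = (12*(1 - 8))*(-7) = (12*(-7))*(-7) = -84*(-7) = 588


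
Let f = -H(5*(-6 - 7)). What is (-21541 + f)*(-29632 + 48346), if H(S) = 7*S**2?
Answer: -956584824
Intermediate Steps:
f = -29575 (f = -7*(5*(-6 - 7))**2 = -7*(5*(-13))**2 = -7*(-65)**2 = -7*4225 = -1*29575 = -29575)
(-21541 + f)*(-29632 + 48346) = (-21541 - 29575)*(-29632 + 48346) = -51116*18714 = -956584824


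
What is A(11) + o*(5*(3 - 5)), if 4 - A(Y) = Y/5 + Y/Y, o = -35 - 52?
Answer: 4354/5 ≈ 870.80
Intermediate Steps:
o = -87
A(Y) = 3 - Y/5 (A(Y) = 4 - (Y/5 + Y/Y) = 4 - (Y*(⅕) + 1) = 4 - (Y/5 + 1) = 4 - (1 + Y/5) = 4 + (-1 - Y/5) = 3 - Y/5)
A(11) + o*(5*(3 - 5)) = (3 - ⅕*11) - 435*(3 - 5) = (3 - 11/5) - 435*(-2) = ⅘ - 87*(-10) = ⅘ + 870 = 4354/5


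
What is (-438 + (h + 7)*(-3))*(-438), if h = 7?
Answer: 210240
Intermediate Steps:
(-438 + (h + 7)*(-3))*(-438) = (-438 + (7 + 7)*(-3))*(-438) = (-438 + 14*(-3))*(-438) = (-438 - 42)*(-438) = -480*(-438) = 210240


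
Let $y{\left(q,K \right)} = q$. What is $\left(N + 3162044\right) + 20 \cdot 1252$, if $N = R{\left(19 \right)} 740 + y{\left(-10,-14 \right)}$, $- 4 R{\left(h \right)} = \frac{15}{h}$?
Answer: $\frac{60551631}{19} \approx 3.1869 \cdot 10^{6}$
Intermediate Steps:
$R{\left(h \right)} = - \frac{15}{4 h}$ ($R{\left(h \right)} = - \frac{15 \frac{1}{h}}{4} = - \frac{15}{4 h}$)
$N = - \frac{2965}{19}$ ($N = - \frac{15}{4 \cdot 19} \cdot 740 - 10 = \left(- \frac{15}{4}\right) \frac{1}{19} \cdot 740 - 10 = \left(- \frac{15}{76}\right) 740 - 10 = - \frac{2775}{19} - 10 = - \frac{2965}{19} \approx -156.05$)
$\left(N + 3162044\right) + 20 \cdot 1252 = \left(- \frac{2965}{19} + 3162044\right) + 20 \cdot 1252 = \frac{60075871}{19} + 25040 = \frac{60551631}{19}$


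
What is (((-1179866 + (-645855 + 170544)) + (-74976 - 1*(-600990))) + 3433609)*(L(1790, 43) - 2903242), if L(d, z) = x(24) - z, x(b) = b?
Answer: -6690408198406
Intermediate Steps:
L(d, z) = 24 - z
(((-1179866 + (-645855 + 170544)) + (-74976 - 1*(-600990))) + 3433609)*(L(1790, 43) - 2903242) = (((-1179866 + (-645855 + 170544)) + (-74976 - 1*(-600990))) + 3433609)*((24 - 1*43) - 2903242) = (((-1179866 - 475311) + (-74976 + 600990)) + 3433609)*((24 - 43) - 2903242) = ((-1655177 + 526014) + 3433609)*(-19 - 2903242) = (-1129163 + 3433609)*(-2903261) = 2304446*(-2903261) = -6690408198406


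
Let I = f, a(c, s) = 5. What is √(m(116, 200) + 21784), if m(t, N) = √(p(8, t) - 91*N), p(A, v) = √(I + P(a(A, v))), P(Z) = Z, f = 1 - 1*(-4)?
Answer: √(21784 + I*√(18200 - √10)) ≈ 147.59 + 0.457*I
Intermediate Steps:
f = 5 (f = 1 + 4 = 5)
I = 5
p(A, v) = √10 (p(A, v) = √(5 + 5) = √10)
m(t, N) = √(√10 - 91*N)
√(m(116, 200) + 21784) = √(√(√10 - 91*200) + 21784) = √(√(√10 - 18200) + 21784) = √(√(-18200 + √10) + 21784) = √(21784 + √(-18200 + √10))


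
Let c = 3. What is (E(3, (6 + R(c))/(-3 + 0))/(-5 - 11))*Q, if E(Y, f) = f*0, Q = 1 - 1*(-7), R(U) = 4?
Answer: 0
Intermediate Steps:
Q = 8 (Q = 1 + 7 = 8)
E(Y, f) = 0
(E(3, (6 + R(c))/(-3 + 0))/(-5 - 11))*Q = (0/(-5 - 11))*8 = (0/(-16))*8 = -1/16*0*8 = 0*8 = 0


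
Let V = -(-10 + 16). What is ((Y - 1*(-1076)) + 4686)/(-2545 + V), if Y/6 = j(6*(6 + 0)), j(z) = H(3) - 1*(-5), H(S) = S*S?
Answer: -5846/2551 ≈ -2.2916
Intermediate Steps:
H(S) = S**2
j(z) = 14 (j(z) = 3**2 - 1*(-5) = 9 + 5 = 14)
V = -6 (V = -1*6 = -6)
Y = 84 (Y = 6*14 = 84)
((Y - 1*(-1076)) + 4686)/(-2545 + V) = ((84 - 1*(-1076)) + 4686)/(-2545 - 6) = ((84 + 1076) + 4686)/(-2551) = (1160 + 4686)*(-1/2551) = 5846*(-1/2551) = -5846/2551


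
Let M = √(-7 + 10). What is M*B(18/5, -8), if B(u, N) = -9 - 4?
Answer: -13*√3 ≈ -22.517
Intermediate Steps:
B(u, N) = -13
M = √3 ≈ 1.7320
M*B(18/5, -8) = √3*(-13) = -13*√3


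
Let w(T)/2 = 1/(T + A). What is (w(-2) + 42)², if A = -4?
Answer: 15625/9 ≈ 1736.1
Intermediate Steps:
w(T) = 2/(-4 + T) (w(T) = 2/(T - 4) = 2/(-4 + T))
(w(-2) + 42)² = (2/(-4 - 2) + 42)² = (2/(-6) + 42)² = (2*(-⅙) + 42)² = (-⅓ + 42)² = (125/3)² = 15625/9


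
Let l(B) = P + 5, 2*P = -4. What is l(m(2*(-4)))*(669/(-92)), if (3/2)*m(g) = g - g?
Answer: -2007/92 ≈ -21.815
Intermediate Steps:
P = -2 (P = (½)*(-4) = -2)
m(g) = 0 (m(g) = 2*(g - g)/3 = (⅔)*0 = 0)
l(B) = 3 (l(B) = -2 + 5 = 3)
l(m(2*(-4)))*(669/(-92)) = 3*(669/(-92)) = 3*(669*(-1/92)) = 3*(-669/92) = -2007/92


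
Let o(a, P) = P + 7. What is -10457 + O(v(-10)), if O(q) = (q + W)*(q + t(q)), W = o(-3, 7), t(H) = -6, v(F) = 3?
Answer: -10508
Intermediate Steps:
o(a, P) = 7 + P
W = 14 (W = 7 + 7 = 14)
O(q) = (-6 + q)*(14 + q) (O(q) = (q + 14)*(q - 6) = (14 + q)*(-6 + q) = (-6 + q)*(14 + q))
-10457 + O(v(-10)) = -10457 + (-84 + 3² + 8*3) = -10457 + (-84 + 9 + 24) = -10457 - 51 = -10508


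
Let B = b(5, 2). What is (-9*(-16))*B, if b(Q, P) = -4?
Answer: -576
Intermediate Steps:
B = -4
(-9*(-16))*B = -9*(-16)*(-4) = 144*(-4) = -576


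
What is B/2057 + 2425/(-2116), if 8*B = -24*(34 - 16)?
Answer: -5102489/4352612 ≈ -1.1723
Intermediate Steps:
B = -54 (B = (-24*(34 - 16))/8 = (-24*18)/8 = (⅛)*(-432) = -54)
B/2057 + 2425/(-2116) = -54/2057 + 2425/(-2116) = -54*1/2057 + 2425*(-1/2116) = -54/2057 - 2425/2116 = -5102489/4352612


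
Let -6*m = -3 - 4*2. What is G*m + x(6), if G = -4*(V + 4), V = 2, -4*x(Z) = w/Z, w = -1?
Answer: -1055/24 ≈ -43.958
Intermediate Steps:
x(Z) = 1/(4*Z) (x(Z) = -(-1)/(4*Z) = 1/(4*Z))
m = 11/6 (m = -(-3 - 4*2)/6 = -(-3 - 8)/6 = -⅙*(-11) = 11/6 ≈ 1.8333)
G = -24 (G = -4*(2 + 4) = -4*6 = -24)
G*m + x(6) = -24*11/6 + (¼)/6 = -44 + (¼)*(⅙) = -44 + 1/24 = -1055/24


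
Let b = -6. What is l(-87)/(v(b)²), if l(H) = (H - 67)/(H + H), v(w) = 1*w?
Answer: 77/3132 ≈ 0.024585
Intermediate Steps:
v(w) = w
l(H) = (-67 + H)/(2*H) (l(H) = (-67 + H)/((2*H)) = (-67 + H)*(1/(2*H)) = (-67 + H)/(2*H))
l(-87)/(v(b)²) = ((½)*(-67 - 87)/(-87))/((-6)²) = ((½)*(-1/87)*(-154))/36 = (77/87)*(1/36) = 77/3132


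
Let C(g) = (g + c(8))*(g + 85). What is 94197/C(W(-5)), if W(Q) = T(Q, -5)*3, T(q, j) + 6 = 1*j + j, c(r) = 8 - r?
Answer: -31399/592 ≈ -53.039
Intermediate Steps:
T(q, j) = -6 + 2*j (T(q, j) = -6 + (1*j + j) = -6 + (j + j) = -6 + 2*j)
W(Q) = -48 (W(Q) = (-6 + 2*(-5))*3 = (-6 - 10)*3 = -16*3 = -48)
C(g) = g*(85 + g) (C(g) = (g + (8 - 1*8))*(g + 85) = (g + (8 - 8))*(85 + g) = (g + 0)*(85 + g) = g*(85 + g))
94197/C(W(-5)) = 94197/((-48*(85 - 48))) = 94197/((-48*37)) = 94197/(-1776) = 94197*(-1/1776) = -31399/592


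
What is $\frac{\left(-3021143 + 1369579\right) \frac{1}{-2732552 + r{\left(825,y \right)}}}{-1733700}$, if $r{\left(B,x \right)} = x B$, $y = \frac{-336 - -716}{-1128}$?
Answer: $- \frac{38811754}{111340820184525} \approx -3.4859 \cdot 10^{-7}$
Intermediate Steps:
$y = - \frac{95}{282}$ ($y = \left(-336 + 716\right) \left(- \frac{1}{1128}\right) = 380 \left(- \frac{1}{1128}\right) = - \frac{95}{282} \approx -0.33688$)
$r{\left(B,x \right)} = B x$
$\frac{\left(-3021143 + 1369579\right) \frac{1}{-2732552 + r{\left(825,y \right)}}}{-1733700} = \frac{\left(-3021143 + 1369579\right) \frac{1}{-2732552 + 825 \left(- \frac{95}{282}\right)}}{-1733700} = - \frac{1651564}{-2732552 - \frac{26125}{94}} \left(- \frac{1}{1733700}\right) = - \frac{1651564}{- \frac{256886013}{94}} \left(- \frac{1}{1733700}\right) = \left(-1651564\right) \left(- \frac{94}{256886013}\right) \left(- \frac{1}{1733700}\right) = \frac{155247016}{256886013} \left(- \frac{1}{1733700}\right) = - \frac{38811754}{111340820184525}$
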